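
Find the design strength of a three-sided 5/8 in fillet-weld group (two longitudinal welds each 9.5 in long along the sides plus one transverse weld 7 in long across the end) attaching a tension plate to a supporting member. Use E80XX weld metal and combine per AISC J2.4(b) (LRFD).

E80XX → F_EXX = 80 ksi.
t_e = 0.707 × 0.625 = 0.4419 in.
R_nwl = 0.6 × 80 × 0.4419 × 19 = 403 kip (longitudinal, 2 welds).
R_nwt = 0.6 × 80 × 0.4419 × 7 = 148.5 kip (transverse, base value).
(i) R_nwl + R_nwt = 551.5 kip; (ii) 0.85 R_nwl + 1.5 R_nwt = 565.2 kip.
R_n = max = 565.2 kip [governs: (ii)]; φR_n = 423.9 kip.

φR_n ≈ 424 kip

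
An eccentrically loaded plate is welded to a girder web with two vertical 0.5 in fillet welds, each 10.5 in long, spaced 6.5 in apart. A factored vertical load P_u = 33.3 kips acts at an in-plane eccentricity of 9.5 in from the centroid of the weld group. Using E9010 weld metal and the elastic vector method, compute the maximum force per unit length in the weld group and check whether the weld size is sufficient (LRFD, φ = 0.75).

E90XX → F_EXX = 90 ksi.
Total weld length L_w = 21 in. Treat welds as unit-width lines.
Polar moment about centroid: J = 2[d³/12 + d(b/2)²] = 2[10.5³/12 + 10.5×3.25²] = 414.8 in³.
Direct shear f_v = P/L_w = 33.3 / 21 = 1.586 kip/in (vertical).
Torsion M = P·e = 33.3 × 9.5 = 316.35 kip·in.
Critical point at (x, y) = (3.25, 5.25) from centroid. f_tx = M·y/J = 4.004 kip/in; f_ty = M·x/J = 2.479 kip/in.
Resultant f_max = √[f_tx² + (f_v + f_ty)²] = √[4.004² + (1.586 + 2.479)²] = 5.706 kip/in.
Capacity per unit length: φr_n = 0.75 × 0.6 × 90 × (0.707 × 0.5) = 14.32 kip/in.
5.706 ≤ 14.32 → adequate.

f_max ≈ 5.71 kip/in; adequate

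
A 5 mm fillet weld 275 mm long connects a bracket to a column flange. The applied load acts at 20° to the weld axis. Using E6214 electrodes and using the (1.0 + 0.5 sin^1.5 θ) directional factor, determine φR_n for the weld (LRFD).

φR_n ≈ 298 kN

E62XX → F_EXX = 620 MPa.
t_e = 0.707 × 5 = 3.535 mm; A_we = 3.535 × 275 = 972.1 mm².
Directional factor: 1.0 + 0.5 sin^1.5(20°) = 1.1.
F_nw = 0.6 × 620 × 1.1 = 409.2 MPa.
φR_n = 0.75 × 409.2 × 972.1 × 10⁻³ = 298.3 kN.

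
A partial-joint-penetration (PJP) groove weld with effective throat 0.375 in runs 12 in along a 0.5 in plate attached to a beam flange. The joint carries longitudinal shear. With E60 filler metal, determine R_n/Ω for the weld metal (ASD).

R_n/Ω ≈ 81 kip

E60XX → F_EXX = 60 ksi.
Effective throat (given) t_e = 0.375 in.
A_we = 0.375 × 12 = 4.5 in².
F_nw = 0.6 F_EXX = 36 ksi.
R_n/Ω = (36 × 4.5) / 2.0 = 81 kip.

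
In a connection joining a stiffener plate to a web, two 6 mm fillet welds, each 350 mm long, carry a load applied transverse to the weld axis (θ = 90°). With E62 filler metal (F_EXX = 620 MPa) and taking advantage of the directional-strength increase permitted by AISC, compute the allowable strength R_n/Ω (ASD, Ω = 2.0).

R_n/Ω ≈ 828 kN

t_e = 0.707 × 6 = 4.242 mm; A_we = 4.242 × 700 = 2969 mm².
Directional factor: 1.0 + 0.5 sin^1.5(90°) = 1.5.
F_nw = 0.6 × 620 × 1.5 = 558 MPa.
R_n/Ω = (558 × 2969) / 2.0 × 10⁻³ = 828.5 kN.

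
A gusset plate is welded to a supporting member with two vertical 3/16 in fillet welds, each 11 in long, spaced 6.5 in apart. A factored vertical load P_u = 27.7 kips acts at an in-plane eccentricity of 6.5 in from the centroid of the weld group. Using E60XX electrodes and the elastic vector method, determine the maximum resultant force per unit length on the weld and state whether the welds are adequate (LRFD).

f_max ≈ 3.35 kip/in; adequate

E60XX → F_EXX = 60 ksi.
Total weld length L_w = 22 in. Treat welds as unit-width lines.
Polar moment about centroid: J = 2[d³/12 + d(b/2)²] = 2[11³/12 + 11×3.25²] = 454.2 in³.
Direct shear f_v = P/L_w = 27.7 / 22 = 1.259 kip/in (vertical).
Torsion M = P·e = 27.7 × 6.5 = 180.05 kip·in.
Critical point at (x, y) = (3.25, 5.5) from centroid. f_tx = M·y/J = 2.18 kip/in; f_ty = M·x/J = 1.288 kip/in.
Resultant f_max = √[f_tx² + (f_v + f_ty)²] = √[2.18² + (1.259 + 1.288)²] = 3.353 kip/in.
Capacity per unit length: φr_n = 0.75 × 0.6 × 60 × (0.707 × 0.1875) = 3.579 kip/in.
3.353 ≤ 3.579 → adequate.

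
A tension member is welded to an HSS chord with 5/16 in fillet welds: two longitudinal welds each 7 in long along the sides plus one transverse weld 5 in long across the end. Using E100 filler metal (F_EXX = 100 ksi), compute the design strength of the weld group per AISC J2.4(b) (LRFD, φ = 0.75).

t_e = 0.707 × 0.3125 = 0.2209 in.
R_nwl = 0.6 × 100 × 0.2209 × 14 = 185.6 kip (longitudinal, 2 welds).
R_nwt = 0.6 × 100 × 0.2209 × 5 = 66.28 kip (transverse, base value).
(i) R_nwl + R_nwt = 251.9 kip; (ii) 0.85 R_nwl + 1.5 R_nwt = 257.2 kip.
R_n = max = 257.2 kip [governs: (ii)]; φR_n = 192.9 kip.

φR_n ≈ 193 kip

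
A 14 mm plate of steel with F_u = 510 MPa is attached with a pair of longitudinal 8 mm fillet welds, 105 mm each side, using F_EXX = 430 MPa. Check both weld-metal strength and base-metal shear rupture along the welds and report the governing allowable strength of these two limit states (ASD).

t_e = 0.707 × 8 = 5.656 mm; L = 210 mm.
Weld metal: R_n/Ω = (1/2.0) × 0.6 × 430 × 5.656 × 210 × 10⁻³ = 153.2 kN.
Base metal (shear rupture): R_n/Ω = (1/2.0) × 0.6 × 510 × 14 × 210 × 10⁻³ = 449.8 kN.
Governing: weld metal.

R_n/Ω ≈ 153 kN (weld metal governs)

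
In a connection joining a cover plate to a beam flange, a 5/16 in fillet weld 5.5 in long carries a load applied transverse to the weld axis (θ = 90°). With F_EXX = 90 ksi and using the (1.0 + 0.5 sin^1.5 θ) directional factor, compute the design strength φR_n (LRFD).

t_e = 0.707 × 0.3125 = 0.2209 in; A_we = 0.2209 × 5.5 = 1.215 in².
Directional factor: 1.0 + 0.5 sin^1.5(90°) = 1.5.
F_nw = 0.6 × 90 × 1.5 = 81 ksi.
φR_n = 0.75 × 81 × 1.215 = 73.82 kip.

φR_n ≈ 73.8 kip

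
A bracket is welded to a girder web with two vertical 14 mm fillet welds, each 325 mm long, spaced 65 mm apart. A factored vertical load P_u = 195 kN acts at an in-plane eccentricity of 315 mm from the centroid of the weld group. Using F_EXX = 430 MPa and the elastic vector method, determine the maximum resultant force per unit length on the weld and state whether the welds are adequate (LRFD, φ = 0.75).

Total weld length L_w = 650 mm. Treat welds as unit-width lines.
Polar moment about centroid: J = 2[d³/12 + d(b/2)²] = 2[325³/12 + 325×32.5²] = 6408000 mm³.
Direct shear f_v = P/L_w = 195×10³ / 650 = 300 N/mm (vertical).
Torsion M = P·e = 195×10³ × 315 = 61425000 N·mm.
Critical point at (x, y) = (32.5, 162.5) from centroid. f_tx = M·y/J = 1558 N/mm; f_ty = M·x/J = 311.5 N/mm.
Resultant f_max = √[f_tx² + (f_v + f_ty)²] = √[1558² + (300 + 311.5)²] = 1673 N/mm.
Capacity per unit length: φr_n = 0.75 × 0.6 × 430 × (0.707 × 14) = 1915 N/mm.
1673 ≤ 1915 → adequate.

f_max ≈ 1670 N/mm; adequate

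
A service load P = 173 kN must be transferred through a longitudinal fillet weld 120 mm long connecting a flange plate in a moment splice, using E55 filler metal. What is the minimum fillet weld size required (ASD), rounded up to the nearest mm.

w = 13 mm

E55XX → F_EXX = 550 MPa.
Total weld length L = 120 mm.
Required throat t_e = P × Ω / (0.6 F_EXX × L) = 173 × 2.0 / (0.6 × 550 × 120 × 10⁻³) = 8.737 mm.
Required leg w = t_e / 0.707 = 12.36 mm → use 13 mm.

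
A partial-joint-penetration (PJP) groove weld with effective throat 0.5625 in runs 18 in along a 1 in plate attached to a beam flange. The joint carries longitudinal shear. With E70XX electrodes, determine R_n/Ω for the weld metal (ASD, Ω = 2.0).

E70XX → F_EXX = 70 ksi.
Effective throat (given) t_e = 0.5625 in.
A_we = 0.5625 × 18 = 10.12 in².
F_nw = 0.6 F_EXX = 42 ksi.
R_n/Ω = (42 × 10.12) / 2.0 = 212.6 kips.

R_n/Ω ≈ 213 kips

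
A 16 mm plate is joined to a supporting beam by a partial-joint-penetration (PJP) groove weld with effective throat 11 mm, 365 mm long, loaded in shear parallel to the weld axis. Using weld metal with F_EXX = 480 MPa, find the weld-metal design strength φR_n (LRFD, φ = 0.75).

φR_n ≈ 867 kN

Effective throat (given) t_e = 11 mm.
A_we = 11 × 365 = 4015 mm².
F_nw = 0.6 F_EXX = 288 MPa.
φR_n = 0.75 × 288 × 4015 × 10⁻³ = 867.2 kN.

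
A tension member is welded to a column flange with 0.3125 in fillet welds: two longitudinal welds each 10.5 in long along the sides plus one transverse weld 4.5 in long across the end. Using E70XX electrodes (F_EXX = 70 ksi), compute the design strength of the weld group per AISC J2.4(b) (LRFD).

φR_n ≈ 177 kip

t_e = 0.707 × 0.3125 = 0.2209 in.
R_nwl = 0.6 × 70 × 0.2209 × 21 = 194.9 kip (longitudinal, 2 welds).
R_nwt = 0.6 × 70 × 0.2209 × 4.5 = 41.76 kip (transverse, base value).
(i) R_nwl + R_nwt = 236.6 kip; (ii) 0.85 R_nwl + 1.5 R_nwt = 228.3 kip.
R_n = max = 236.6 kip [governs: (i)]; φR_n = 177.5 kip.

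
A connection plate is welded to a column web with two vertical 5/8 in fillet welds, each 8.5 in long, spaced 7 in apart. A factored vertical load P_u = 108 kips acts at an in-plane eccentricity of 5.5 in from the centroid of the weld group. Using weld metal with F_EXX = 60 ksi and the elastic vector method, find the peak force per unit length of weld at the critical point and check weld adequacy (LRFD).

f_max ≈ 15.4 kip/in; NOT adequate

Total weld length L_w = 17 in. Treat welds as unit-width lines.
Polar moment about centroid: J = 2[d³/12 + d(b/2)²] = 2[8.5³/12 + 8.5×3.5²] = 310.6 in³.
Direct shear f_v = P/L_w = 108 / 17 = 6.353 kip/in (vertical).
Torsion M = P·e = 108 × 5.5 = 594 kip·in.
Critical point at (x, y) = (3.5, 4.25) from centroid. f_tx = M·y/J = 8.128 kip/in; f_ty = M·x/J = 6.693 kip/in.
Resultant f_max = √[f_tx² + (f_v + f_ty)²] = √[8.128² + (6.353 + 6.693)²] = 15.37 kip/in.
Capacity per unit length: φr_n = 0.75 × 0.6 × 60 × (0.707 × 0.625) = 11.93 kip/in.
15.37 > 11.93 → NOT adequate.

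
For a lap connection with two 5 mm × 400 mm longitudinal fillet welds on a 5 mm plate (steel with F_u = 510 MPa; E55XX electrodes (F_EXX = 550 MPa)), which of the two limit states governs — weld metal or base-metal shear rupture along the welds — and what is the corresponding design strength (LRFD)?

φR_n ≈ 700 kN (weld metal governs)

t_e = 0.707 × 5 = 3.535 mm; L = 800 mm.
Weld metal: φR_n = 0.75 × 0.6 × 550 × 3.535 × 800 × 10⁻³ = 699.9 kN.
Base metal (shear rupture): φR_n = 0.75 × 0.6 × 510 × 5 × 800 × 10⁻³ = 918 kN.
Governing: weld metal.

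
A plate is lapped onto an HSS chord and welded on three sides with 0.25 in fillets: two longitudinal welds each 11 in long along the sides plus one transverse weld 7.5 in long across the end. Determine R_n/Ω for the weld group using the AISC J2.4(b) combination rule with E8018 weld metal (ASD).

R_n/Ω ≈ 127 kips

E80XX → F_EXX = 80 ksi.
t_e = 0.707 × 0.25 = 0.1767 in.
R_nwl = 0.6 × 80 × 0.1767 × 22 = 186.6 kips (longitudinal, 2 welds).
R_nwt = 0.6 × 80 × 0.1767 × 7.5 = 63.63 kips (transverse, base value).
(i) R_nwl + R_nwt = 250.3 kips; (ii) 0.85 R_nwl + 1.5 R_nwt = 254.1 kips.
R_n = max = 254.1 kips [governs: (ii)]; R_n/Ω = 127 kips.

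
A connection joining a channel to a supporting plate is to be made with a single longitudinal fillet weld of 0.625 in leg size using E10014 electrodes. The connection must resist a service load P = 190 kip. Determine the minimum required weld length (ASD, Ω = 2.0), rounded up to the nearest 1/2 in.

E100XX → F_EXX = 100 ksi.
Throat t_e = 0.707 × 0.625 = 0.4419 in.
r_n/Ω = (0.6 × 100 × 0.4419) / 2.0 = 13.26 kip/in.
L_req = P / (r_n/Ω) = 190 / 13.26 = 14.33 in total.
Round up → use L = 14.5 in.

L = 14.5 in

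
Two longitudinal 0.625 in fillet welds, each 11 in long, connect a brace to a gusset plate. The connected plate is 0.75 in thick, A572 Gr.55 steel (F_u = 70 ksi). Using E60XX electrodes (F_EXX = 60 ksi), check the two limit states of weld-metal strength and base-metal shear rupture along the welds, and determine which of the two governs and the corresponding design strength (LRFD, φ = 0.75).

φR_n ≈ 262 kip (weld metal governs)

t_e = 0.707 × 0.625 = 0.4419 in; L = 22 in.
Weld metal: φR_n = 0.75 × 0.6 × 60 × 0.4419 × 22 = 262.5 kip.
Base metal (shear rupture): φR_n = 0.75 × 0.6 × 70 × 0.75 × 22 = 519.8 kip.
Governing: weld metal.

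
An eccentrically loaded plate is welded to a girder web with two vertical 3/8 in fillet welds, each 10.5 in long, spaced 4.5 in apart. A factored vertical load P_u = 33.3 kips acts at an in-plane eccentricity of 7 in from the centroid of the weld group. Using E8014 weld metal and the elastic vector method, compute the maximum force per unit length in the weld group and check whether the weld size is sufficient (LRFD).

f_max ≈ 5.28 kip/in; adequate

E80XX → F_EXX = 80 ksi.
Total weld length L_w = 21 in. Treat welds as unit-width lines.
Polar moment about centroid: J = 2[d³/12 + d(b/2)²] = 2[10.5³/12 + 10.5×2.25²] = 299.2 in³.
Direct shear f_v = P/L_w = 33.3 / 21 = 1.586 kip/in (vertical).
Torsion M = P·e = 33.3 × 7 = 233.1 kip·in.
Critical point at (x, y) = (2.25, 5.25) from centroid. f_tx = M·y/J = 4.089 kip/in; f_ty = M·x/J = 1.753 kip/in.
Resultant f_max = √[f_tx² + (f_v + f_ty)²] = √[4.089² + (1.586 + 1.753)²] = 5.279 kip/in.
Capacity per unit length: φr_n = 0.75 × 0.6 × 80 × (0.707 × 0.375) = 9.544 kip/in.
5.279 ≤ 9.544 → adequate.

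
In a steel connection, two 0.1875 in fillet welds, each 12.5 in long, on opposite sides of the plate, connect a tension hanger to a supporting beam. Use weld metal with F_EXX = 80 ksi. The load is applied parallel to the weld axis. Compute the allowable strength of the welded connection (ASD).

R_n/Ω ≈ 79.5 kips

Effective throat t_e = 0.707 × 0.1875 = 0.1326 in.
Total length L = 25 in; A_we = 0.1326 × 25 = 3.314 in².
F_nw = 0.6 F_EXX = 0.6 × 80 = 48 ksi.
R_n = 48 × 3.314 = 159.1 kips; R_n/Ω = 159.1/2.0 = 79.54 kips.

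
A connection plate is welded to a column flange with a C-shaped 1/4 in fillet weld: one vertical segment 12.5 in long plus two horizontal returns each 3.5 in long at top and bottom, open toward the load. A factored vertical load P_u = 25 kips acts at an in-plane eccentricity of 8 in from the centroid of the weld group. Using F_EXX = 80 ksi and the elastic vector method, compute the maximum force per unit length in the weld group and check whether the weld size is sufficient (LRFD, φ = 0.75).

f_max ≈ 3.73 kip/in; adequate

Total weld length L_w = 19.5 in. Treat welds as unit-width lines.
Centroid: x̄ = 2×3.5×1.75 / 19.5 = 0.6282 in from the vertical weld.
Polar moment about centroid: J = I_x + I_y = [12.5³/12 + 2×3.5×6.25²] + [12.5×0.6282² + 2(3.5³/12 + 3.5×1.122²)] = 457.1 in³.
Direct shear f_v = P/L_w = 25 / 19.5 = 1.282 kip/in (vertical).
Torsion M = P·e = 25 × 8 = 200 kip·in.
Critical point at (x, y) = (2.872, 6.25) from centroid. f_tx = M·y/J = 2.735 kip/in; f_ty = M·x/J = 1.257 kip/in.
Resultant f_max = √[f_tx² + (f_v + f_ty)²] = √[2.735² + (1.282 + 1.257)²] = 3.731 kip/in.
Capacity per unit length: φr_n = 0.75 × 0.6 × 80 × (0.707 × 0.25) = 6.363 kip/in.
3.731 ≤ 6.363 → adequate.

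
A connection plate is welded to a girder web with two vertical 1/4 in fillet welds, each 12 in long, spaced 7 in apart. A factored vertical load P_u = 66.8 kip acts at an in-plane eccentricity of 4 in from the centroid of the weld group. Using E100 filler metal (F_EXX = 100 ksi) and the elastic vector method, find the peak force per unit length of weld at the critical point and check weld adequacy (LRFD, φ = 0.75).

f_max ≈ 5.18 kip/in; adequate

Total weld length L_w = 24 in. Treat welds as unit-width lines.
Polar moment about centroid: J = 2[d³/12 + d(b/2)²] = 2[12³/12 + 12×3.5²] = 582 in³.
Direct shear f_v = P/L_w = 66.8 / 24 = 2.783 kip/in (vertical).
Torsion M = P·e = 66.8 × 4 = 267.2 kip·in.
Critical point at (x, y) = (3.5, 6) from centroid. f_tx = M·y/J = 2.755 kip/in; f_ty = M·x/J = 1.607 kip/in.
Resultant f_max = √[f_tx² + (f_v + f_ty)²] = √[2.755² + (2.783 + 1.607)²] = 5.183 kip/in.
Capacity per unit length: φr_n = 0.75 × 0.6 × 100 × (0.707 × 0.25) = 7.954 kip/in.
5.183 ≤ 7.954 → adequate.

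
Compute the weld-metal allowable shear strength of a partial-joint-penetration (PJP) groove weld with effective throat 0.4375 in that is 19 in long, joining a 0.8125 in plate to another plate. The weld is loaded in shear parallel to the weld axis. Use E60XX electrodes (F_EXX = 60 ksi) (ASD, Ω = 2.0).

R_n/Ω ≈ 150 kips

Effective throat (given) t_e = 0.4375 in.
A_we = 0.4375 × 19 = 8.312 in².
F_nw = 0.6 F_EXX = 36 ksi.
R_n/Ω = (36 × 8.312) / 2.0 = 149.6 kips.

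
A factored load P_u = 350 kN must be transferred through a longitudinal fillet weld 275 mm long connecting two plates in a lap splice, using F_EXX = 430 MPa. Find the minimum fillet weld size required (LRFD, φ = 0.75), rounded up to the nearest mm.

Total weld length L = 275 mm.
Required throat t_e = P_u / (φ × 0.6 F_EXX × L) = 350 / (0.75 × 0.6 × 430 × 275 × 10⁻³) = 6.577 mm.
Required leg w = t_e / 0.707 = 9.303 mm → use 10 mm.

w = 10 mm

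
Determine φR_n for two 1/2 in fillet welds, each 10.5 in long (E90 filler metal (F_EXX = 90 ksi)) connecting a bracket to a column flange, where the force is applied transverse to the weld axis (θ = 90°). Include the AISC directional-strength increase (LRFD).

φR_n ≈ 451 kips

t_e = 0.707 × 0.5 = 0.3535 in; A_we = 0.3535 × 21 = 7.423 in².
Directional factor: 1.0 + 0.5 sin^1.5(90°) = 1.5.
F_nw = 0.6 × 90 × 1.5 = 81 ksi.
φR_n = 0.75 × 81 × 7.423 = 451 kips.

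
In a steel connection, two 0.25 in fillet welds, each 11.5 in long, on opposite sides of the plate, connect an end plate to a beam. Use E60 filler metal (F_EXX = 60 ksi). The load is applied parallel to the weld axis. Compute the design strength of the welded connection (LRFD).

Effective throat t_e = 0.707 × 0.25 = 0.1767 in.
Total length L = 23 in; A_we = 0.1767 × 23 = 4.065 in².
F_nw = 0.6 F_EXX = 0.6 × 60 = 36 ksi.
φR_n = 0.75 × 36 × 4.065 = 109.8 kip.

φR_n ≈ 110 kip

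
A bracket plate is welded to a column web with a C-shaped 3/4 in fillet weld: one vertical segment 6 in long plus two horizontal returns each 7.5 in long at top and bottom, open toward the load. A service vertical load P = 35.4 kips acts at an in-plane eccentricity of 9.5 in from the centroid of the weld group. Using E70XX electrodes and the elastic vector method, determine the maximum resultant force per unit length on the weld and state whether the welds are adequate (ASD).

E70XX → F_EXX = 70 ksi.
Total weld length L_w = 21 in. Treat welds as unit-width lines.
Centroid: x̄ = 2×7.5×3.75 / 21 = 2.679 in from the vertical weld.
Polar moment about centroid: J = I_x + I_y = [6³/12 + 2×7.5×3²] + [6×2.679² + 2(7.5³/12 + 7.5×1.071²)] = 283.6 in³.
Direct shear f_v = P/L_w = 35.4 / 21 = 1.686 kip/in (vertical).
Torsion M = P·e = 35.4 × 9.5 = 336.3 kip·in.
Critical point at (x, y) = (4.821, 3) from centroid. f_tx = M·y/J = 3.558 kip/in; f_ty = M·x/J = 5.718 kip/in.
Resultant f_max = √[f_tx² + (f_v + f_ty)²] = √[3.558² + (1.686 + 5.718)²] = 8.214 kip/in.
Capacity per unit length: r_n/Ω = (1/2.0) × 0.6 × 70 × (0.707 × 0.75) = 11.14 kip/in.
8.214 ≤ 11.14 → adequate.

f_max ≈ 8.21 kip/in; adequate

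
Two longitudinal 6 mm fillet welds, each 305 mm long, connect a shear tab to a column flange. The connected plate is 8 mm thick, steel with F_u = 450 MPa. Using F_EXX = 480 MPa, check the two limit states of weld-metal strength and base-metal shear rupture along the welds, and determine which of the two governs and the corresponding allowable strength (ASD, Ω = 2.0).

R_n/Ω ≈ 373 kN (weld metal governs)

t_e = 0.707 × 6 = 4.242 mm; L = 610 mm.
Weld metal: R_n/Ω = (1/2.0) × 0.6 × 480 × 4.242 × 610 × 10⁻³ = 372.6 kN.
Base metal (shear rupture): R_n/Ω = (1/2.0) × 0.6 × 450 × 8 × 610 × 10⁻³ = 658.8 kN.
Governing: weld metal.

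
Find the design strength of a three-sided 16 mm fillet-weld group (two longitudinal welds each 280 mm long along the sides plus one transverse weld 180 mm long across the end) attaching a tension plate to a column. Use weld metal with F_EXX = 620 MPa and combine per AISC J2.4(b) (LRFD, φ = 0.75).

φR_n ≈ 2350 kN

t_e = 0.707 × 16 = 11.31 mm.
R_nwl = 0.6 × 620 × 11.31 × 560 × 10⁻³ = 2357 kN (longitudinal, 2 welds).
R_nwt = 0.6 × 620 × 11.31 × 180 × 10⁻³ = 757.5 kN (transverse, base value).
(i) R_nwl + R_nwt = 3114 kN; (ii) 0.85 R_nwl + 1.5 R_nwt = 3139 kN.
R_n = max = 3139 kN [governs: (ii)]; φR_n = 2354 kN.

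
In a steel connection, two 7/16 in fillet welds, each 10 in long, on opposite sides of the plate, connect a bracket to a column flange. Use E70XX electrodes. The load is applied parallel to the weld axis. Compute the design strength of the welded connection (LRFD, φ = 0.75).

φR_n ≈ 195 kip

E70XX → F_EXX = 70 ksi.
Effective throat t_e = 0.707 × 0.4375 = 0.3093 in.
Total length L = 20 in; A_we = 0.3093 × 20 = 6.186 in².
F_nw = 0.6 F_EXX = 0.6 × 70 = 42 ksi.
φR_n = 0.75 × 42 × 6.186 = 194.9 kip.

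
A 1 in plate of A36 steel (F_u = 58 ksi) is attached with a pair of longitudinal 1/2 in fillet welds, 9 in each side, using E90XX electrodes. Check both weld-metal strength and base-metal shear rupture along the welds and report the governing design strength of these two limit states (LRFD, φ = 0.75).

E90XX → F_EXX = 90 ksi.
t_e = 0.707 × 0.5 = 0.3535 in; L = 18 in.
Weld metal: φR_n = 0.75 × 0.6 × 90 × 0.3535 × 18 = 257.7 kips.
Base metal (shear rupture): φR_n = 0.75 × 0.6 × 58 × 1 × 18 = 469.8 kips.
Governing: weld metal.

φR_n ≈ 258 kips (weld metal governs)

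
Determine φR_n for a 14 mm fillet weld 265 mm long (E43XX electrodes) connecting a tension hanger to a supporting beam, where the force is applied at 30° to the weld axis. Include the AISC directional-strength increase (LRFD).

φR_n ≈ 597 kN

E43XX → F_EXX = 430 MPa.
t_e = 0.707 × 14 = 9.898 mm; A_we = 9.898 × 265 = 2623 mm².
Directional factor: 1.0 + 0.5 sin^1.5(30°) = 1.177.
F_nw = 0.6 × 430 × 1.177 = 303.6 MPa.
φR_n = 0.75 × 303.6 × 2623 × 10⁻³ = 597.3 kN.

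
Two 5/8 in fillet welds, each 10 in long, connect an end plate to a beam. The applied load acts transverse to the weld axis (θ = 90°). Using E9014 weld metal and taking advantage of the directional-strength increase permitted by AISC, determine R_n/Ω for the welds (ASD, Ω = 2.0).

E90XX → F_EXX = 90 ksi.
t_e = 0.707 × 0.625 = 0.4419 in; A_we = 0.4419 × 20 = 8.837 in².
Directional factor: 1.0 + 0.5 sin^1.5(90°) = 1.5.
F_nw = 0.6 × 90 × 1.5 = 81 ksi.
R_n/Ω = (81 × 8.837) / 2.0 = 357.9 kips.

R_n/Ω ≈ 358 kips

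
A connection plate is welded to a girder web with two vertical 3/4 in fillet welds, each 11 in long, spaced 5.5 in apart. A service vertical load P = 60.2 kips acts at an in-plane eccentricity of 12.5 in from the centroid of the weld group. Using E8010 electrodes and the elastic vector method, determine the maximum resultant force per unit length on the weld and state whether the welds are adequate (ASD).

E80XX → F_EXX = 80 ksi.
Total weld length L_w = 22 in. Treat welds as unit-width lines.
Polar moment about centroid: J = 2[d³/12 + d(b/2)²] = 2[11³/12 + 11×2.75²] = 388.2 in³.
Direct shear f_v = P/L_w = 60.2 / 22 = 2.736 kip/in (vertical).
Torsion M = P·e = 60.2 × 12.5 = 752.5 kip·in.
Critical point at (x, y) = (2.75, 5.5) from centroid. f_tx = M·y/J = 10.66 kip/in; f_ty = M·x/J = 5.331 kip/in.
Resultant f_max = √[f_tx² + (f_v + f_ty)²] = √[10.66² + (2.736 + 5.331)²] = 13.37 kip/in.
Capacity per unit length: r_n/Ω = (1/2.0) × 0.6 × 80 × (0.707 × 0.75) = 12.73 kip/in.
13.37 > 12.73 → NOT adequate.

f_max ≈ 13.4 kip/in; NOT adequate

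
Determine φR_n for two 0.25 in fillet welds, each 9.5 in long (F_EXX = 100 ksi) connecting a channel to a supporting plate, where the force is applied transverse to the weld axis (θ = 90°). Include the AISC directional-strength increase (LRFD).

t_e = 0.707 × 0.25 = 0.1767 in; A_we = 0.1767 × 19 = 3.358 in².
Directional factor: 1.0 + 0.5 sin^1.5(90°) = 1.5.
F_nw = 0.6 × 100 × 1.5 = 90 ksi.
φR_n = 0.75 × 90 × 3.358 = 226.7 kips.

φR_n ≈ 227 kips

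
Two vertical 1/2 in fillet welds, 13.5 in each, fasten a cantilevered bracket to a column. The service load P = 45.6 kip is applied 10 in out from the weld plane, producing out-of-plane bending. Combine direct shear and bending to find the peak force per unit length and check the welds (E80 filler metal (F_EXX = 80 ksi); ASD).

L_w = 2 × 13.5 = 27 in; section modulus (unit throat) S = 2 × L²/6 = 60.75 in².
Direct shear f_v = P/L_w = 45.6/27 = 1.689 kip/in.
Moment M = P × e = 45.6 × 10 = 456 kip·in; bending f_b = M/S = 7.506 kip/in.
f_max = √(f_v² + f_b²) = √(1.689² + 7.506²) = 7.694 kip/in.
r_n/Ω = (1/2.0) × 0.6 × 80 × (0.707 × 0.5) = 8.484 kip/in → adequate.

f_max ≈ 7.69 kip/in; adequate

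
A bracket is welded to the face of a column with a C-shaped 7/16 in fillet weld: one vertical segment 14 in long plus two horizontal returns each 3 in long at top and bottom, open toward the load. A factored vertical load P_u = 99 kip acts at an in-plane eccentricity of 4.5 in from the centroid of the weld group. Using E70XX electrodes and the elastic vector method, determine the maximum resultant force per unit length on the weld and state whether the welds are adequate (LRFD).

E70XX → F_EXX = 70 ksi.
Total weld length L_w = 20 in. Treat welds as unit-width lines.
Centroid: x̄ = 2×3×1.5 / 20 = 0.45 in from the vertical weld.
Polar moment about centroid: J = I_x + I_y = [14³/12 + 2×3×7²] + [14×0.45² + 2(3³/12 + 3×1.05²)] = 536.6 in³.
Direct shear f_v = P/L_w = 99 / 20 = 4.95 kip/in (vertical).
Torsion M = P·e = 99 × 4.5 = 445.5 kip·in.
Critical point at (x, y) = (2.55, 7) from centroid. f_tx = M·y/J = 5.811 kip/in; f_ty = M·x/J = 2.117 kip/in.
Resultant f_max = √[f_tx² + (f_v + f_ty)²] = √[5.811² + (4.95 + 2.117)²] = 9.15 kip/in.
Capacity per unit length: φr_n = 0.75 × 0.6 × 70 × (0.707 × 0.4375) = 9.743 kip/in.
9.15 ≤ 9.743 → adequate.

f_max ≈ 9.15 kip/in; adequate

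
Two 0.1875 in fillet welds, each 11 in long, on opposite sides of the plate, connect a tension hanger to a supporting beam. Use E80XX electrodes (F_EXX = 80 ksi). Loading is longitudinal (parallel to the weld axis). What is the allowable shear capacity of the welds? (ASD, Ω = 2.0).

Effective throat t_e = 0.707 × 0.1875 = 0.1326 in.
Total length L = 22 in; A_we = 0.1326 × 22 = 2.916 in².
F_nw = 0.6 F_EXX = 0.6 × 80 = 48 ksi.
R_n = 48 × 2.916 = 140 kips; R_n/Ω = 140/2.0 = 69.99 kips.

R_n/Ω ≈ 70 kips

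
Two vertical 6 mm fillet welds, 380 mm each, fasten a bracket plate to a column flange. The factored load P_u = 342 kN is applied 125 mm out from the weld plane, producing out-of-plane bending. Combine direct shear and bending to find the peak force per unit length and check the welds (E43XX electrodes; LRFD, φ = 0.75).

f_max ≈ 996 N/mm; NOT adequate

E43XX → F_EXX = 430 MPa.
L_w = 2 × 380 = 760 mm; section modulus (unit throat) S = 2 × L²/6 = 48130 mm².
Direct shear f_v = P/L_w = 342×10³/760 = 450 N/mm.
Moment M = P × e = 342×10³ × 125 = 42750000 N·mm; bending f_b = M/S = 888.2 N/mm.
f_max = √(f_v² + f_b²) = √(450² + 888.2²) = 995.7 N/mm.
φr_n = 0.75 × 0.6 × 430 × (0.707 × 6) = 820.8 N/mm → NOT adequate.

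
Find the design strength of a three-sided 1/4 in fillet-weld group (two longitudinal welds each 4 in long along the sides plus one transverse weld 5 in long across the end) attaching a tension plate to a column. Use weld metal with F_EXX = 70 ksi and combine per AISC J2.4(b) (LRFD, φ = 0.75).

t_e = 0.707 × 0.25 = 0.1767 in.
R_nwl = 0.6 × 70 × 0.1767 × 8 = 59.39 kips (longitudinal, 2 welds).
R_nwt = 0.6 × 70 × 0.1767 × 5 = 37.12 kips (transverse, base value).
(i) R_nwl + R_nwt = 96.51 kips; (ii) 0.85 R_nwl + 1.5 R_nwt = 106.2 kips.
R_n = max = 106.2 kips [governs: (ii)]; φR_n = 79.62 kips.

φR_n ≈ 79.6 kips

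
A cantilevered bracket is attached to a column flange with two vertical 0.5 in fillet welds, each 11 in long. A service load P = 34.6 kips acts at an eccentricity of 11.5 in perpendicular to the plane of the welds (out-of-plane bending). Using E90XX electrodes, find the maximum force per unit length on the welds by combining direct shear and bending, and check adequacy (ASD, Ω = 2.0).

E90XX → F_EXX = 90 ksi.
L_w = 2 × 11 = 22 in; section modulus (unit throat) S = 2 × L²/6 = 40.33 in².
Direct shear f_v = P/L_w = 34.6/22 = 1.573 kip/in.
Moment M = P × e = 34.6 × 11.5 = 397.9 kip·in; bending f_b = M/S = 9.865 kip/in.
f_max = √(f_v² + f_b²) = √(1.573² + 9.865²) = 9.99 kip/in.
r_n/Ω = (1/2.0) × 0.6 × 90 × (0.707 × 0.5) = 9.544 kip/in → NOT adequate.

f_max ≈ 9.99 kip/in; NOT adequate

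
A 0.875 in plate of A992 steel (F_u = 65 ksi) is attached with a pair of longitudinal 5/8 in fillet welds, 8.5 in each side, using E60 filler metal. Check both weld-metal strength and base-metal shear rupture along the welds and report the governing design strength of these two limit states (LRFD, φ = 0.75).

E60XX → F_EXX = 60 ksi.
t_e = 0.707 × 0.625 = 0.4419 in; L = 17 in.
Weld metal: φR_n = 0.75 × 0.6 × 60 × 0.4419 × 17 = 202.8 kips.
Base metal (shear rupture): φR_n = 0.75 × 0.6 × 65 × 0.875 × 17 = 435.1 kips.
Governing: weld metal.

φR_n ≈ 203 kips (weld metal governs)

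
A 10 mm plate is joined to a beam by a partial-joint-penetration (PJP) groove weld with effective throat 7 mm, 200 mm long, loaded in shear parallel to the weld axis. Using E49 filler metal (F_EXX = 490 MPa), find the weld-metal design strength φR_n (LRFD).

Effective throat (given) t_e = 7 mm.
A_we = 7 × 200 = 1400 mm².
F_nw = 0.6 F_EXX = 294 MPa.
φR_n = 0.75 × 294 × 1400 × 10⁻³ = 308.7 kN.

φR_n ≈ 309 kN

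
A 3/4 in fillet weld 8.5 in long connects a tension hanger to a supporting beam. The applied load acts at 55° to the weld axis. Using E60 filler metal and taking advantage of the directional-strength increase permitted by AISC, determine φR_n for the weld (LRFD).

E60XX → F_EXX = 60 ksi.
t_e = 0.707 × 0.75 = 0.5302 in; A_we = 0.5302 × 8.5 = 4.507 in².
Directional factor: 1.0 + 0.5 sin^1.5(55°) = 1.371.
F_nw = 0.6 × 60 × 1.371 = 49.35 ksi.
φR_n = 0.75 × 49.35 × 4.507 = 166.8 kip.

φR_n ≈ 167 kip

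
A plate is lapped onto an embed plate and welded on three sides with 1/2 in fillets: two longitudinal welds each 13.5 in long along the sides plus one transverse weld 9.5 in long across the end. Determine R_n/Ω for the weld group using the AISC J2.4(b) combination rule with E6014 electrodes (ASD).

E60XX → F_EXX = 60 ksi.
t_e = 0.707 × 0.5 = 0.3535 in.
R_nwl = 0.6 × 60 × 0.3535 × 27 = 343.6 kips (longitudinal, 2 welds).
R_nwt = 0.6 × 60 × 0.3535 × 9.5 = 120.9 kips (transverse, base value).
(i) R_nwl + R_nwt = 464.5 kips; (ii) 0.85 R_nwl + 1.5 R_nwt = 473.4 kips.
R_n = max = 473.4 kips [governs: (ii)]; R_n/Ω = 236.7 kips.

R_n/Ω ≈ 237 kips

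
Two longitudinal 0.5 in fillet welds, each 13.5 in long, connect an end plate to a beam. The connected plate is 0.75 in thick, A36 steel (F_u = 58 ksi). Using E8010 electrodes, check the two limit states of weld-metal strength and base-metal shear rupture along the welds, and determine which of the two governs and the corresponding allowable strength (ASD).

R_n/Ω ≈ 229 kip (weld metal governs)

E80XX → F_EXX = 80 ksi.
t_e = 0.707 × 0.5 = 0.3535 in; L = 27 in.
Weld metal: R_n/Ω = (1/2.0) × 0.6 × 80 × 0.3535 × 27 = 229.1 kip.
Base metal (shear rupture): R_n/Ω = (1/2.0) × 0.6 × 58 × 0.75 × 27 = 352.3 kip.
Governing: weld metal.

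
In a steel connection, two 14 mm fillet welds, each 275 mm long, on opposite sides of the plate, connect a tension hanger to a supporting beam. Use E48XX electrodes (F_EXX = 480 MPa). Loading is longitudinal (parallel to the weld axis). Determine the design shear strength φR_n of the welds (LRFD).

Effective throat t_e = 0.707 × 14 = 9.898 mm.
Total length L = 550 mm; A_we = 9.898 × 550 = 5444 mm².
F_nw = 0.6 F_EXX = 0.6 × 480 = 288 MPa.
φR_n = 0.75 × 288 × 5444 × 10⁻³ = 1176 kN.

φR_n ≈ 1180 kN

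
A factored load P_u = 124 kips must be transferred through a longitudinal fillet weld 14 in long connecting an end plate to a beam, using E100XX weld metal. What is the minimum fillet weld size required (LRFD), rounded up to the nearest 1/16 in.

E100XX → F_EXX = 100 ksi.
Total weld length L = 14 in.
Required throat t_e = P_u / (φ × 0.6 F_EXX × L) = 124 / (0.75 × 0.6 × 100 × 14) = 0.1968 in.
Required leg w = t_e / 0.707 = 0.2784 in → use 5/16 in.

w = 5/16 in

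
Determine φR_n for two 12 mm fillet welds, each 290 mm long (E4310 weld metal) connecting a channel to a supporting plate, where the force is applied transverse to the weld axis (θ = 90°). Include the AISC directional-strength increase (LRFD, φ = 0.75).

E43XX → F_EXX = 430 MPa.
t_e = 0.707 × 12 = 8.484 mm; A_we = 8.484 × 580 = 4921 mm².
Directional factor: 1.0 + 0.5 sin^1.5(90°) = 1.5.
F_nw = 0.6 × 430 × 1.5 = 387 MPa.
φR_n = 0.75 × 387 × 4921 × 10⁻³ = 1428 kN.

φR_n ≈ 1430 kN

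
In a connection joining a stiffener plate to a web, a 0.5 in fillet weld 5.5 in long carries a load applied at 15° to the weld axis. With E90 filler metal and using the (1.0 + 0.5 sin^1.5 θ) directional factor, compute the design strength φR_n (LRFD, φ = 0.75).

E90XX → F_EXX = 90 ksi.
t_e = 0.707 × 0.5 = 0.3535 in; A_we = 0.3535 × 5.5 = 1.944 in².
Directional factor: 1.0 + 0.5 sin^1.5(15°) = 1.066.
F_nw = 0.6 × 90 × 1.066 = 57.56 ksi.
φR_n = 0.75 × 57.56 × 1.944 = 83.93 kip.

φR_n ≈ 83.9 kip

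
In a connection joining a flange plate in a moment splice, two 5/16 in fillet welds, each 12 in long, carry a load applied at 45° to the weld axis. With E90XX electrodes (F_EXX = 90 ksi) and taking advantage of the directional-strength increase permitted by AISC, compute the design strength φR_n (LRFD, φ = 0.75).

t_e = 0.707 × 0.3125 = 0.2209 in; A_we = 0.2209 × 24 = 5.302 in².
Directional factor: 1.0 + 0.5 sin^1.5(45°) = 1.297.
F_nw = 0.6 × 90 × 1.297 = 70.05 ksi.
φR_n = 0.75 × 70.05 × 5.302 = 278.6 kips.

φR_n ≈ 279 kips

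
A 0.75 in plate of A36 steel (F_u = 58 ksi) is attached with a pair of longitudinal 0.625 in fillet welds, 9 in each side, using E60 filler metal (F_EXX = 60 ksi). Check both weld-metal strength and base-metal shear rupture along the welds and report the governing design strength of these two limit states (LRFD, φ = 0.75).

t_e = 0.707 × 0.625 = 0.4419 in; L = 18 in.
Weld metal: φR_n = 0.75 × 0.6 × 60 × 0.4419 × 18 = 214.8 kip.
Base metal (shear rupture): φR_n = 0.75 × 0.6 × 58 × 0.75 × 18 = 352.3 kip.
Governing: weld metal.

φR_n ≈ 215 kip (weld metal governs)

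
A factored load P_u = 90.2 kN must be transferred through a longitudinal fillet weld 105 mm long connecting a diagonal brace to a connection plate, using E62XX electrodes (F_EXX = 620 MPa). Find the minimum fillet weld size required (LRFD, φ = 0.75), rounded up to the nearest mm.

w = 5 mm

Total weld length L = 105 mm.
Required throat t_e = P_u / (φ × 0.6 F_EXX × L) = 90.2 / (0.75 × 0.6 × 620 × 105 × 10⁻³) = 3.079 mm.
Required leg w = t_e / 0.707 = 4.355 mm → use 5 mm.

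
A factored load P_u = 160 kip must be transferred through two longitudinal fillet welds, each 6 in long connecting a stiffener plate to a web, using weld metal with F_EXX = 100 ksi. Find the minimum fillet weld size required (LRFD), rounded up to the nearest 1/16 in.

Total weld length L = 12 in.
Required throat t_e = P_u / (φ × 0.6 F_EXX × L) = 160 / (0.75 × 0.6 × 100 × 12) = 0.2963 in.
Required leg w = t_e / 0.707 = 0.4191 in → use 7/16 in.

w = 7/16 in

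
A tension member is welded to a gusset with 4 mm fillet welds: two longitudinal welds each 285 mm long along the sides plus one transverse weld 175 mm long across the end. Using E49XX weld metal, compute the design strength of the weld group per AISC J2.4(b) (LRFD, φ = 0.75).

φR_n ≈ 466 kN

E49XX → F_EXX = 490 MPa.
t_e = 0.707 × 4 = 2.828 mm.
R_nwl = 0.6 × 490 × 2.828 × 570 × 10⁻³ = 473.9 kN (longitudinal, 2 welds).
R_nwt = 0.6 × 490 × 2.828 × 175 × 10⁻³ = 145.5 kN (transverse, base value).
(i) R_nwl + R_nwt = 619.4 kN; (ii) 0.85 R_nwl + 1.5 R_nwt = 621.1 kN.
R_n = max = 621.1 kN [governs: (ii)]; φR_n = 465.8 kN.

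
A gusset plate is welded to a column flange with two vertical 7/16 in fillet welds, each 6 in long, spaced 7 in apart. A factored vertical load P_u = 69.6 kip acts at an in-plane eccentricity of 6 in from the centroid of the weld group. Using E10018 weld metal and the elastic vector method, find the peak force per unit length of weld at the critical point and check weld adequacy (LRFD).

E100XX → F_EXX = 100 ksi.
Total weld length L_w = 12 in. Treat welds as unit-width lines.
Polar moment about centroid: J = 2[d³/12 + d(b/2)²] = 2[6³/12 + 6×3.5²] = 183 in³.
Direct shear f_v = P/L_w = 69.6 / 12 = 5.8 kip/in (vertical).
Torsion M = P·e = 69.6 × 6 = 417.6 kip·in.
Critical point at (x, y) = (3.5, 3) from centroid. f_tx = M·y/J = 6.846 kip/in; f_ty = M·x/J = 7.987 kip/in.
Resultant f_max = √[f_tx² + (f_v + f_ty)²] = √[6.846² + (5.8 + 7.987)²] = 15.39 kip/in.
Capacity per unit length: φr_n = 0.75 × 0.6 × 100 × (0.707 × 0.4375) = 13.92 kip/in.
15.39 > 13.92 → NOT adequate.

f_max ≈ 15.4 kip/in; NOT adequate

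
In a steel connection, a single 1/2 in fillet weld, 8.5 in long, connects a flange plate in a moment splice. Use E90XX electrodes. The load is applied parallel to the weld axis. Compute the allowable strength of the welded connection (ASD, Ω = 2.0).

E90XX → F_EXX = 90 ksi.
Effective throat t_e = 0.707 × 0.5 = 0.3535 in.
Total length L = 8.5 in; A_we = 0.3535 × 8.5 = 3.005 in².
F_nw = 0.6 F_EXX = 0.6 × 90 = 54 ksi.
R_n = 54 × 3.005 = 162.3 kips; R_n/Ω = 162.3/2.0 = 81.13 kips.

R_n/Ω ≈ 81.1 kips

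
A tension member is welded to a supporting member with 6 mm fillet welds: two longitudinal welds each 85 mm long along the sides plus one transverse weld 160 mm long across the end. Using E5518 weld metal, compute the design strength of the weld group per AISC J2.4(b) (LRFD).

E55XX → F_EXX = 550 MPa.
t_e = 0.707 × 6 = 4.242 mm.
R_nwl = 0.6 × 550 × 4.242 × 170 × 10⁻³ = 238 kN (longitudinal, 2 welds).
R_nwt = 0.6 × 550 × 4.242 × 160 × 10⁻³ = 224 kN (transverse, base value).
(i) R_nwl + R_nwt = 462 kN; (ii) 0.85 R_nwl + 1.5 R_nwt = 538.2 kN.
R_n = max = 538.2 kN [governs: (ii)]; φR_n = 403.7 kN.

φR_n ≈ 404 kN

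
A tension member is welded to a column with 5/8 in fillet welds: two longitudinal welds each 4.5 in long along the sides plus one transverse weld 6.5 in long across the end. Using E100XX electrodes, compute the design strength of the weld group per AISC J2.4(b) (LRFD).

E100XX → F_EXX = 100 ksi.
t_e = 0.707 × 0.625 = 0.4419 in.
R_nwl = 0.6 × 100 × 0.4419 × 9 = 238.6 kips (longitudinal, 2 welds).
R_nwt = 0.6 × 100 × 0.4419 × 6.5 = 172.3 kips (transverse, base value).
(i) R_nwl + R_nwt = 410.9 kips; (ii) 0.85 R_nwl + 1.5 R_nwt = 461.3 kips.
R_n = max = 461.3 kips [governs: (ii)]; φR_n = 346 kips.

φR_n ≈ 346 kips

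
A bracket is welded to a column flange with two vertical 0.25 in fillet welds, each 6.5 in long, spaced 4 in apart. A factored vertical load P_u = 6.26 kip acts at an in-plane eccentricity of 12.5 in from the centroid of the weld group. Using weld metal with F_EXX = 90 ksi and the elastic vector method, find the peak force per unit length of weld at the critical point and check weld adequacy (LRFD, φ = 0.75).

Total weld length L_w = 13 in. Treat welds as unit-width lines.
Polar moment about centroid: J = 2[d³/12 + d(b/2)²] = 2[6.5³/12 + 6.5×2²] = 97.77 in³.
Direct shear f_v = P/L_w = 6.26 / 13 = 0.4815 kip/in (vertical).
Torsion M = P·e = 6.26 × 12.5 = 78.25 kip·in.
Critical point at (x, y) = (2, 3.25) from centroid. f_tx = M·y/J = 2.601 kip/in; f_ty = M·x/J = 1.601 kip/in.
Resultant f_max = √[f_tx² + (f_v + f_ty)²] = √[2.601² + (0.4815 + 1.601)²] = 3.332 kip/in.
Capacity per unit length: φr_n = 0.75 × 0.6 × 90 × (0.707 × 0.25) = 7.158 kip/in.
3.332 ≤ 7.158 → adequate.

f_max ≈ 3.33 kip/in; adequate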